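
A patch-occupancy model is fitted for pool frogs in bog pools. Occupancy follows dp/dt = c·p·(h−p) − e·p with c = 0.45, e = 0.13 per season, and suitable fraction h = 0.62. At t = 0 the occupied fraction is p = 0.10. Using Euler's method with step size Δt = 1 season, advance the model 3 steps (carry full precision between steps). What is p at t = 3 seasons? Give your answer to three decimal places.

0.133

Update rule: p ← p + [c·p·(h−p) − e·p]·Δt with Δt = 1.
step 1: Δp = +0.01040, p = 0.11040
step 2: Δp = +0.01096, p = 0.12136
step 3: Δp = +0.01146, p = 0.13282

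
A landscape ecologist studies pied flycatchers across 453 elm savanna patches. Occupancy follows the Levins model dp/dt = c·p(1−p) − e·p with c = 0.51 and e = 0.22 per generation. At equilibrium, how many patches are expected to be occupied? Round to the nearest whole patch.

258

p* = 1 − e/c = 1 − 0.22/0.51 = 0.5686.
Expected occupied patches = N × p* = 453 × 0.5686 = 257.59 ≈ 258.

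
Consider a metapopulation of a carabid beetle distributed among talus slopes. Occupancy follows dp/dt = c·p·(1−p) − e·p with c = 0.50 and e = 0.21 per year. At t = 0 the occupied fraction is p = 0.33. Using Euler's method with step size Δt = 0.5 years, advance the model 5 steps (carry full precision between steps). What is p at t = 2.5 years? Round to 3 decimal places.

0.426

Update rule: p ← p + [c·p·(1−p) − e·p]·Δt with Δt = 0.5.
step 1: Δp = +0.02062, p = 0.35063
step 2: Δp = +0.02011, p = 0.37073
step 3: Δp = +0.01940, p = 0.39013
step 4: Δp = +0.01852, p = 0.40865
step 5: Δp = +0.01751, p = 0.42615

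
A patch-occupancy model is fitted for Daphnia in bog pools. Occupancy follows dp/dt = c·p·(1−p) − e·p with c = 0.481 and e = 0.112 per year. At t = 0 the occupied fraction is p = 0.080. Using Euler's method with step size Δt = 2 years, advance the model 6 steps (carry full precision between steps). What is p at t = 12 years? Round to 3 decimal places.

Update rule: p ← p + [c·p·(1−p) − e·p]·Δt with Δt = 2.
  1  |  dp/dt·Δt = +0.052883  |  p_1 = 0.132883
  2  |  dp/dt·Δt = +0.081081  |  p_2 = 0.213964
  3  |  dp/dt·Δt = +0.113865  |  p_3 = 0.327829
  4  |  dp/dt·Δt = +0.138550  |  p_4 = 0.466378
  5  |  dp/dt·Δt = +0.134944  |  p_5 = 0.601322
  6  |  dp/dt·Δt = +0.095928  |  p_6 = 0.697250

0.697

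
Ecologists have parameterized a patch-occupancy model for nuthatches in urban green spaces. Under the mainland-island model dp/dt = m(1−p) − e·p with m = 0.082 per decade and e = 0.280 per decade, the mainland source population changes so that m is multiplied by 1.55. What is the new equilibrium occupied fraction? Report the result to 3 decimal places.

Before: p* = 0.082/(0.082+0.280) = 0.2265.
After: m = 0.1271, e = 0.28; p* = 0.1271/0.4071 = 0.3122.

0.312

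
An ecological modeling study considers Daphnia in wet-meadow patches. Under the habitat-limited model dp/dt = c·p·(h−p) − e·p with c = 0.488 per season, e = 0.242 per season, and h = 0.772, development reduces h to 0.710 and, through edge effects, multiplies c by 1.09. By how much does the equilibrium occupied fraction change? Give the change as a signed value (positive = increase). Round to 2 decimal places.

-0.02

Before: p* = h − e/c = 0.772 − 0.242/0.488 = 0.772 − 0.4959 = 0.2761.
After: c = 0.53192, e = 0.242, h = 0.710; p* = 0.710 − 0.242/0.53192 = 0.2550.
Δp* = 0.2550 − 0.2761 = -0.0211.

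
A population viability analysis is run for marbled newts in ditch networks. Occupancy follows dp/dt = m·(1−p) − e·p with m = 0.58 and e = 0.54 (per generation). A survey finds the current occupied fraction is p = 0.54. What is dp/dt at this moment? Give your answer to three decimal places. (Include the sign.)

Colonization term: m·(1−p) = 0.58×0.4600 = 0.26680.
Extinction term: e·p = 0.29160.
dp/dt = 0.26680 − 0.29160 = -0.02480.

-0.025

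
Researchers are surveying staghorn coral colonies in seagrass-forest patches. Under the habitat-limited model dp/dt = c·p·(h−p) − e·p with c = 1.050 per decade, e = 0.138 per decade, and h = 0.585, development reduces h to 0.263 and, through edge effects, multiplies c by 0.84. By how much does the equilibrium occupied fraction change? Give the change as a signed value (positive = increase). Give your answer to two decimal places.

-0.35

Before: p* = h − e/c = 0.585 − 0.138/1.050 = 0.585 − 0.1314 = 0.4536.
After: c = 0.882, e = 0.138, h = 0.263; p* = 0.263 − 0.138/0.882 = 0.1065.
Δp* = 0.1065 − 0.4536 = -0.3470.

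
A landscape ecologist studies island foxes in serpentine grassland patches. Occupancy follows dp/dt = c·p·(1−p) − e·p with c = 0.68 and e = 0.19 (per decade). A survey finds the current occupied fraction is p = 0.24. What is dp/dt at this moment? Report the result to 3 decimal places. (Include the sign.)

0.078

Colonization term: c·p·(1−p) = 0.68×0.24×0.7600 = 0.12403.
Extinction term: e·p = 0.04560.
dp/dt = 0.12403 − 0.04560 = 0.07843.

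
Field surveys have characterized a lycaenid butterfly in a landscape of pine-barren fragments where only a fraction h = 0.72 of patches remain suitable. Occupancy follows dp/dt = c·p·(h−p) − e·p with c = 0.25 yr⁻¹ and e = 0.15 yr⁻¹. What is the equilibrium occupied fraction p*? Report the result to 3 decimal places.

0.120

Setting dp/dt = 0 and dividing by p* gives c·(h−p*) = e.
So p* = h − e/c = 0.72 − 0.15/0.25 = 0.72 − 0.6000 = 0.1200.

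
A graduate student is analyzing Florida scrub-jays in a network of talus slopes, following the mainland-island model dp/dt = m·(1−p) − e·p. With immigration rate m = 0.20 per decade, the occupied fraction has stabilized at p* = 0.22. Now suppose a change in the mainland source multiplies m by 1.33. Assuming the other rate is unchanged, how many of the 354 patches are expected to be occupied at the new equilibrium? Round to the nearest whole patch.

Balance m(1−p*) = e·p* gives e = m(1−p*)/p* = 0.20×0.78000/0.22000 = 0.70909.
New p* = m/(m+e) = 0.26600/(0.26600+0.70909) = 0.27280.
Expected occupied = 354 × 0.27280 = 96.57 ≈ 97.

97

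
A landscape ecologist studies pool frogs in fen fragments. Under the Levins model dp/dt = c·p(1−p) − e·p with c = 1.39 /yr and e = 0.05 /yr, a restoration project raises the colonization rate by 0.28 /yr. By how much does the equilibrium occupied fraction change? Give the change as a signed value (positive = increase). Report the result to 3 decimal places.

Before: p* = 1 − 0.05/1.39 = 0.9640.
After the change, c = 1.67, e = 0.05, so p* = 1 − 0.05/1.67 = 0.9701.
Δp* = 0.9701 − 0.9640 = +0.0060.

0.006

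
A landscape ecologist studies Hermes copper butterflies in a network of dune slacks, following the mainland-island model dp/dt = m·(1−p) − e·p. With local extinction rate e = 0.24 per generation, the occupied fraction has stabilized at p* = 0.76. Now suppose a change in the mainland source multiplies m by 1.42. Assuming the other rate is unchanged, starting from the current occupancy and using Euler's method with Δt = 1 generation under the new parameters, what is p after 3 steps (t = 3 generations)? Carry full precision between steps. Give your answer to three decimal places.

0.820

Balance m(1−p*) = e·p* gives m = e·p*/(1−p*) = 0.24×0.76000/0.24000 = 0.76000.
Starting from p₀ = 0.76000; update p ← p + (dp/dt)·Δt with the new parameters.
t = 1: p = 0.76000 + (+0.07661) = 0.83661
t = 2: p = 0.83661 + (-0.02445) = 0.81215
t = 3: p = 0.81215 + (+0.00781) = 0.81996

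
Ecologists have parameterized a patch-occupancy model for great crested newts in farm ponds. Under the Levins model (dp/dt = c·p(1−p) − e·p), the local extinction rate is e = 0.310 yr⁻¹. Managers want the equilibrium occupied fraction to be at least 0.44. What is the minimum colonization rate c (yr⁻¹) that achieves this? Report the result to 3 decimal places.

0.554

p* = 1 − e/c ≥ 0.44 requires e/c ≤ 0.5600, i.e. c ≥ e/0.5600.
c_min = 0.310/0.5600 = 0.5536.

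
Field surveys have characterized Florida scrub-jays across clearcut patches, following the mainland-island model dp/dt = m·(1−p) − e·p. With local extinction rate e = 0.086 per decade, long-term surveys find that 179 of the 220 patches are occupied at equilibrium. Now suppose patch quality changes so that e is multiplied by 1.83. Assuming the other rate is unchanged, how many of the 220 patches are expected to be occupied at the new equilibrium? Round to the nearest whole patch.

155

Observed p* = 179/220 = 0.81364.
Balance m(1−p*) = e·p* gives m = e·p*/(1−p*) = 0.086×0.81364/0.18636 = 0.37547.
New p* = m/(m+e) = 0.37547/(0.37547+0.15738) = 0.70464.
Expected occupied = 220 × 0.70464 = 155.02 ≈ 155.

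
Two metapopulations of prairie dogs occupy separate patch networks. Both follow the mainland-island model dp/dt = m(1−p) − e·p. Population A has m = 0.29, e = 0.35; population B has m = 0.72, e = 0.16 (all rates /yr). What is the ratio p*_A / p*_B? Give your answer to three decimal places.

0.554

A: p*_A = m/(m+e) = 0.29/0.6400 = 0.4531.
B: p*_B = 0.72/0.8800 = 0.8182.
p*_A / p*_B = 0.4531/0.8182 = 0.5538.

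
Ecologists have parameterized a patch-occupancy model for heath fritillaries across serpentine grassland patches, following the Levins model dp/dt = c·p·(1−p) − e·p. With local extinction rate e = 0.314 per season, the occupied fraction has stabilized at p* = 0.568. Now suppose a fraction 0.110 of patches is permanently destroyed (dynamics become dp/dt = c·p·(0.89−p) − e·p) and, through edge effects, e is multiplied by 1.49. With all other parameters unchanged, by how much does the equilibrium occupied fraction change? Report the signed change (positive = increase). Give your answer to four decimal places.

Balance c(1−p*) = e gives c = e/(1 − 0.56800) = 0.314/0.43200 = 0.72685.
New p* = 0.89 − e/c = 0.89 − 0.46786/0.72685 = 0.24632.
Δp* = 0.24632 − 0.56800 = -0.32168.

-0.3217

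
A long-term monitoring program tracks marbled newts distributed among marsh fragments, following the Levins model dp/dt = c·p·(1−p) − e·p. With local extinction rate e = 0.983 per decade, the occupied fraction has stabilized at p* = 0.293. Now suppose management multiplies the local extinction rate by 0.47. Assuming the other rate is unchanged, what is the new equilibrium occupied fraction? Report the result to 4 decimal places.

0.6677

Balance c(1−p*) = e gives c = e/(1 − 0.29300) = 0.983/0.70700 = 1.39038.
New p* = 1 − e/c = 1 − 0.46201/1.39038 = 0.66771.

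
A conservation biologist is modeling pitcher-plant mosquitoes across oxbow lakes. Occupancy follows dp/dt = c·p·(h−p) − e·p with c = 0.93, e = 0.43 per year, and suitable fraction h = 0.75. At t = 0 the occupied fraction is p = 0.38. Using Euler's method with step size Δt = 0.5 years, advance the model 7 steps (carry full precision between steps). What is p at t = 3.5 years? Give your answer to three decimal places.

Update rule: p ← p + [c·p·(h−p) − e·p]·Δt with Δt = 0.5.
p: 0.38000 → 0.36368  (Δp = -0.01632)
p: 0.36368 → 0.35082  (Δp = -0.01286)
p: 0.35082 → 0.34051  (Δp = -0.01031)
p: 0.34051 → 0.33214  (Δp = -0.00837)
p: 0.33214 → 0.32527  (Δp = -0.00687)
p: 0.32527 → 0.31957  (Δp = -0.00569)
p: 0.31957 → 0.31483  (Δp = -0.00475)

0.315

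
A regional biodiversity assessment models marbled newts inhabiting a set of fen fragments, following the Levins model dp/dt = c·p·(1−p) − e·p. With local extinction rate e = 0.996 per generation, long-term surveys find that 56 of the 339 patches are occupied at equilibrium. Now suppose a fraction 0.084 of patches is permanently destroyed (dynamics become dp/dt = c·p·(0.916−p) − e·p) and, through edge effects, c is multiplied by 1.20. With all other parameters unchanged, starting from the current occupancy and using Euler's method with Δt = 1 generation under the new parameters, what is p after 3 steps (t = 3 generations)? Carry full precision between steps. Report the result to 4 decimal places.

Observed p* = 56/339 = 0.16519.
Balance c(1−p*) = e gives c = e/(1 − 0.16519) = 0.996/0.83481 = 1.19309.
Starting from p₀ = 0.16519; update p ← p + (dp/dt)·Δt with the new parameters.
  1  |  dp/dt·Δt = +0.013040  |  p_1 = 0.178231
  2  |  dp/dt·Δt = +0.010742  |  p_2 = 0.188973
  3  |  dp/dt·Δt = +0.008483  |  p_3 = 0.197456

0.1975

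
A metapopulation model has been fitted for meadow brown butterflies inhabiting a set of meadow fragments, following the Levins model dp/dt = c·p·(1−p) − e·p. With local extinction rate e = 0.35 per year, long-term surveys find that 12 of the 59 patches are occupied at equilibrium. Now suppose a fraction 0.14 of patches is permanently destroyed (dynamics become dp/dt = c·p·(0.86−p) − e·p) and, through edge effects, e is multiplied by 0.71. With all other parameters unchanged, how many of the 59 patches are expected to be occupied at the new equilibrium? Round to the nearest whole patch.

17

Observed p* = 12/59 = 0.20339.
Balance c(1−p*) = e gives c = e/(1 − 0.20339) = 0.35/0.79661 = 0.43936.
New p* = 0.86 − e/c = 0.86 − 0.24850/0.43936 = 0.29440.
Expected occupied = 59 × 0.29440 = 17.37 ≈ 17.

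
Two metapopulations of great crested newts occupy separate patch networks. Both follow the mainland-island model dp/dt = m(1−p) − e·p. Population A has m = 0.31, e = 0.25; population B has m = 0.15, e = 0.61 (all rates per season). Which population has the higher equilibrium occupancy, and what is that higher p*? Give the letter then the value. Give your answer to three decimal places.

A, 0.554

A: p*_A = m/(m+e) = 0.31/0.5600 = 0.5536.
B: p*_B = 0.15/0.7600 = 0.1974.
A is higher at 0.5536.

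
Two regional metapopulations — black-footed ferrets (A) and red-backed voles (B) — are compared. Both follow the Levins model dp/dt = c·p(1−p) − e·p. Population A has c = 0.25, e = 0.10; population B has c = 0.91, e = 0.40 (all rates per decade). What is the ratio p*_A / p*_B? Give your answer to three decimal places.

A: p*_A = 1 − 0.10/0.25 = 0.6000.
B: p*_B = 1 − 0.40/0.91 = 0.5604.
p*_A / p*_B = 0.6000/0.5604 = 1.0706.

1.071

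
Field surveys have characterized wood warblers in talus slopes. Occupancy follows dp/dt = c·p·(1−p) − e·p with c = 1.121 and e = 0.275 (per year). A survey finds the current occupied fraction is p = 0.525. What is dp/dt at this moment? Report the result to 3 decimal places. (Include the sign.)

Colonization term: c·p·(1−p) = 1.121×0.525×0.4750 = 0.27955.
Extinction term: e·p = 0.14438.
dp/dt = 0.27955 − 0.14438 = 0.13517.

0.135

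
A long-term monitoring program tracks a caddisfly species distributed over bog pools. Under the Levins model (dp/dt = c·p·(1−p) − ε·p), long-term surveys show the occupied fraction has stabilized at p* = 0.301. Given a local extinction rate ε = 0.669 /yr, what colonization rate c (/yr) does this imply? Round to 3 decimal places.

0.957

At equilibrium c(1−p*) = ε, so c = ε/(1−p*).
c = 0.669/(1 − 0.301) = 0.669/0.6990 = 0.9571.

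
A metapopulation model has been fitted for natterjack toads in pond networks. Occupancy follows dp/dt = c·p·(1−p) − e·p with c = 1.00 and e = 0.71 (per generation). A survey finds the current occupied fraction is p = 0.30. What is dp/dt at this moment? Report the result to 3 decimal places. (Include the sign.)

Colonization term: c·p·(1−p) = 1.00×0.30×0.7000 = 0.21000.
Extinction term: e·p = 0.21300.
dp/dt = 0.21000 − 0.21300 = -0.00300.

-0.003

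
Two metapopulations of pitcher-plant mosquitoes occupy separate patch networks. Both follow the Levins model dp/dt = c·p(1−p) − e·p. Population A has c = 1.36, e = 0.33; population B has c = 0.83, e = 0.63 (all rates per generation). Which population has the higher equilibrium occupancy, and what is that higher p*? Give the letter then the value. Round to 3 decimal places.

A: p*_A = 1 − 0.33/1.36 = 0.7574.
B: p*_B = 1 − 0.63/0.83 = 0.2410.
A is higher at 0.7574.

A, 0.757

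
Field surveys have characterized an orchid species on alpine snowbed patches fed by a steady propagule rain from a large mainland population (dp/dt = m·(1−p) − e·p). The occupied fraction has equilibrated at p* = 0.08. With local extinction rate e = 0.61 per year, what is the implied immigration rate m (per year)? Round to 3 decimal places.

0.053

At equilibrium m(1−p*) = e·p*, so m = e·p*/(1−p*).
m = 0.61 × 0.08 / 0.9200 = 0.0488/0.9200 = 0.0530.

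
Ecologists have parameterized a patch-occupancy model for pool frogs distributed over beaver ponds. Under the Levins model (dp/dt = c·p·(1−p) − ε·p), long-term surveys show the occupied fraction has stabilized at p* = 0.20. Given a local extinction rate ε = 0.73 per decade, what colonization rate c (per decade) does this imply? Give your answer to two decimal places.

At equilibrium c(1−p*) = ε, so c = ε/(1−p*).
c = 0.73/(1 − 0.20) = 0.73/0.8000 = 0.9125.

0.91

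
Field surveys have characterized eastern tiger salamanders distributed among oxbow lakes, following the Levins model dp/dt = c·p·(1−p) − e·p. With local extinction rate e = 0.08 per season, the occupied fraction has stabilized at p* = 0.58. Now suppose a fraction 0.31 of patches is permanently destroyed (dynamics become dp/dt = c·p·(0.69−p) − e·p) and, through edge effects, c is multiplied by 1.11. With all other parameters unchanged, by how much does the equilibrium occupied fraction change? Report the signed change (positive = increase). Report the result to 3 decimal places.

Balance c(1−p*) = e gives c = e/(1 − 0.58000) = 0.08/0.42000 = 0.19048.
New p* = 0.69 − e/c = 0.69 − 0.08000/0.21143 = 0.31162.
Δp* = 0.31162 − 0.58000 = -0.26838.

-0.268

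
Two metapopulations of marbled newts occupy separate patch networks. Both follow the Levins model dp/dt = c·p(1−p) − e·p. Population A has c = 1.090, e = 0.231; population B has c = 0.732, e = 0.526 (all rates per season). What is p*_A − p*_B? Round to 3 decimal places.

0.507

A: p*_A = 1 − 0.231/1.090 = 0.7881.
B: p*_B = 1 − 0.526/0.732 = 0.2814.
p*_A − p*_B = 0.7881 − 0.2814 = 0.5067.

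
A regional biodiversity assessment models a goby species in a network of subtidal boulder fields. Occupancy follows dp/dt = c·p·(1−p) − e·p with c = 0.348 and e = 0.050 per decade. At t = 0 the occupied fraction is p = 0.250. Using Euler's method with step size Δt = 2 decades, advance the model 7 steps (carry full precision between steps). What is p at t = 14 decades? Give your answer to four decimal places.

0.8420

Update rule: p ← p + [c·p·(1−p) − e·p]·Δt with Δt = 2.
p: 0.25000 → 0.35550  (Δp = +0.10550)
p: 0.35550 → 0.47942  (Δp = +0.12392)
p: 0.47942 → 0.60518  (Δp = +0.12576)
p: 0.60518 → 0.71096  (Δp = +0.10578)
p: 0.71096 → 0.78289  (Δp = +0.07193)
p: 0.78289 → 0.82290  (Δp = +0.04001)
p: 0.82290 → 0.84204  (Δp = +0.01914)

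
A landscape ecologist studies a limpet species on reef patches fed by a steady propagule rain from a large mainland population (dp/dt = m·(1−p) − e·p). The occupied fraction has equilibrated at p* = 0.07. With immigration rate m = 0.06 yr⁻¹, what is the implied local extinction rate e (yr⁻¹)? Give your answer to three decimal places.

At equilibrium m(1−p*) = e·p*, so e = m(1−p*)/p*.
e = 0.06 × 0.9300 / 0.07 = 0.7971.

0.797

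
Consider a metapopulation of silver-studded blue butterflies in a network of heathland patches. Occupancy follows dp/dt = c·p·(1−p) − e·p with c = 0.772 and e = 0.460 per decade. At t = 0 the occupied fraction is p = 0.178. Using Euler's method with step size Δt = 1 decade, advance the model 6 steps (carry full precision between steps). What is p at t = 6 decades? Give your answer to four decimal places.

0.3433

Update rule: p ← p + [c·p·(1−p) − e·p]·Δt with Δt = 1.
t = 1: p = 0.17800 + (+0.03108) = 0.20908
t = 2: p = 0.20908 + (+0.03149) = 0.24056
t = 3: p = 0.24056 + (+0.03038) = 0.27094
t = 4: p = 0.27094 + (+0.02786) = 0.29880
t = 5: p = 0.29880 + (+0.02430) = 0.32310
t = 6: p = 0.32310 + (+0.02021) = 0.34332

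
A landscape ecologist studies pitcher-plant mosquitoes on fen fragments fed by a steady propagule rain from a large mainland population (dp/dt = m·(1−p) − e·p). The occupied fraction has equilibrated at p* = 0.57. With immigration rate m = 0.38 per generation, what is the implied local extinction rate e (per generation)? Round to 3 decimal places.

0.287

At equilibrium m(1−p*) = e·p*, so e = m(1−p*)/p*.
e = 0.38 × 0.4300 / 0.57 = 0.2867.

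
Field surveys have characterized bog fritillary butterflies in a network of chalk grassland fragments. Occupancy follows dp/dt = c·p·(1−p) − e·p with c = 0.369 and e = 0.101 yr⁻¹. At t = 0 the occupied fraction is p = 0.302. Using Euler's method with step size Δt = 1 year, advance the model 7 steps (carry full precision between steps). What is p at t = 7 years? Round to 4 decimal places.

0.6050

Update rule: p ← p + [c·p·(1−p) − e·p]·Δt with Δt = 1.
p: 0.30200 → 0.34928  (Δp = +0.04728)
p: 0.34928 → 0.39787  (Δp = +0.04859)
p: 0.39787 → 0.44609  (Δp = +0.04822)
p: 0.44609 → 0.49221  (Δp = +0.04612)
p: 0.49221 → 0.53473  (Δp = +0.04251)
p: 0.53473 → 0.57252  (Δp = +0.03780)
p: 0.57252 → 0.60501  (Δp = +0.03248)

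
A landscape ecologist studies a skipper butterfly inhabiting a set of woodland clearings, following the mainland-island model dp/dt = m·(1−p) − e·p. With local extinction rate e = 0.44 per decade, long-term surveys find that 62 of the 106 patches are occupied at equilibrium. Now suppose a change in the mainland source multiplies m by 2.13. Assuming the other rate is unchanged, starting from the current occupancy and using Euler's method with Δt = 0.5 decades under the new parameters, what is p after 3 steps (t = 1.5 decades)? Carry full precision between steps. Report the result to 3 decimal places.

Observed p* = 62/106 = 0.58491.
Balance m(1−p*) = e·p* gives m = e·p*/(1−p*) = 0.44×0.58491/0.41509 = 0.62000.
Starting from p₀ = 0.58491; update p ← p + (dp/dt)·Δt with the new parameters.
step 1: Δp = +0.14541, p = 0.73031
step 2: Δp = +0.01741, p = 0.74772
step 3: Δp = +0.00208, p = 0.74980

0.750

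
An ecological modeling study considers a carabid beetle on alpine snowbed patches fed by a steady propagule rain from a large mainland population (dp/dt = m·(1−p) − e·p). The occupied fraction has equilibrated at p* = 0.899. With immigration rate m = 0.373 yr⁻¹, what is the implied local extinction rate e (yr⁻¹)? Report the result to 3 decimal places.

At equilibrium m(1−p*) = e·p*, so e = m(1−p*)/p*.
e = 0.373 × 0.1010 / 0.899 = 0.0419.

0.042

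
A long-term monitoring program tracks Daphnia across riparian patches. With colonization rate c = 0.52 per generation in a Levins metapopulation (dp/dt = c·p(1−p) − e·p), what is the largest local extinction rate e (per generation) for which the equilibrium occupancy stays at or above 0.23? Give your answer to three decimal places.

0.400

1 − e/c ≥ 0.23 ⇒ e ≤ c(1 − 0.23) = 0.52 × 0.7700.
e_max = 0.4004.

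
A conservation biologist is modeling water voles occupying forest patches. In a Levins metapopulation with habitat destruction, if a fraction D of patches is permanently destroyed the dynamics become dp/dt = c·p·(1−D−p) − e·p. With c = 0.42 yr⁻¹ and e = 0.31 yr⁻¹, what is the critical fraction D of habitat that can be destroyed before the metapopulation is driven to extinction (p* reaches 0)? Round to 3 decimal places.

0.262

The nontrivial equilibrium is p* = (1−D) − e/c; extinction occurs when this hits zero.
So D_crit = 1 − e/c = 1 − 0.31/0.42 = 1 − 0.7381 = 0.2619.
This equals the undisturbed p*, a classic result of Lande's extension.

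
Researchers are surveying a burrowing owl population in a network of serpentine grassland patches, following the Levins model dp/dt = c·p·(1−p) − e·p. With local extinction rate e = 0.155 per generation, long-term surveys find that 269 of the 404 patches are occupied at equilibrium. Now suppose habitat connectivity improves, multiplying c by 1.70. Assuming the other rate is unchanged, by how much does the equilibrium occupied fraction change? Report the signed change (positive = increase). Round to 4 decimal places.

Observed p* = 269/404 = 0.66584.
Balance c(1−p*) = e gives c = e/(1 − 0.66584) = 0.155/0.33416 = 0.46385.
New p* = 1 − e/c = 1 − 0.15500/0.78854 = 0.80343.
Δp* = 0.80343 − 0.66584 = +0.13759.

0.1376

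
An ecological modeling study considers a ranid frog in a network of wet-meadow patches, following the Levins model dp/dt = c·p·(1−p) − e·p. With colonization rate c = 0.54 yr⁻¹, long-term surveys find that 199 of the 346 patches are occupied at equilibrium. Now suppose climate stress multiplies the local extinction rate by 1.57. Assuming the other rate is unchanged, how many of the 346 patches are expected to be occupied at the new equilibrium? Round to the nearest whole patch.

115

Observed p* = 199/346 = 0.57514.
Balance c(1−p*) = e gives e = 0.54×(1 − 0.57514) = 0.22942.
New p* = 1 − e/c = 1 − 0.36019/0.54000 = 0.33298.
Expected occupied = 346 × 0.33298 = 115.21 ≈ 115.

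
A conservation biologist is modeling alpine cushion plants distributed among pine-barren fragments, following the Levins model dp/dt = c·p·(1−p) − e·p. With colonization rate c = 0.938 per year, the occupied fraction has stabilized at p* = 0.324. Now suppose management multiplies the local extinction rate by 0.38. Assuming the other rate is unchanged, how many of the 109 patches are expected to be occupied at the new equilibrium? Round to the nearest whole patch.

Balance c(1−p*) = e gives e = 0.938×(1 − 0.32400) = 0.63409.
New p* = 1 − e/c = 1 − 0.24095/0.93800 = 0.74312.
Expected occupied = 109 × 0.74312 = 81.00 ≈ 81.

81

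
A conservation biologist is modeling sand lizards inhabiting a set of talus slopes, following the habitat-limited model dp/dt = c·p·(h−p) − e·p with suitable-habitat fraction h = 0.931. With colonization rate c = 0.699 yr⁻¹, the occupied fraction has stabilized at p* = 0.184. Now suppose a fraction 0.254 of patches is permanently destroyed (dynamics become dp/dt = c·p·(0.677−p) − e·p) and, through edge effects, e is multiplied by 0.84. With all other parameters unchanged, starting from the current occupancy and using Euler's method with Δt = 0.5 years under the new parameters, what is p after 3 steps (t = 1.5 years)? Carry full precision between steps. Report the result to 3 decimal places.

Balance c(h−p*) = e gives e = 0.699×(0.931 − 0.18400) = 0.52215.
Starting from p₀ = 0.18400; update p ← p + (dp/dt)·Δt with the new parameters.
step 1: Δp = -0.00865, p = 0.17535
step 2: Δp = -0.00771, p = 0.16764
step 3: Δp = -0.00692, p = 0.16072

0.161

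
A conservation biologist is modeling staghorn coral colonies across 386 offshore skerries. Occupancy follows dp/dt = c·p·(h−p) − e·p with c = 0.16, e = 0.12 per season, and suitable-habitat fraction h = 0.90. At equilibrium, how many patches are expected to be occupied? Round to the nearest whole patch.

p* = h − e/c = 0.90 − 0.7500 = 0.1500.
Expected occupied patches = N × p* = 386 × 0.1500 = 57.90 ≈ 58.

58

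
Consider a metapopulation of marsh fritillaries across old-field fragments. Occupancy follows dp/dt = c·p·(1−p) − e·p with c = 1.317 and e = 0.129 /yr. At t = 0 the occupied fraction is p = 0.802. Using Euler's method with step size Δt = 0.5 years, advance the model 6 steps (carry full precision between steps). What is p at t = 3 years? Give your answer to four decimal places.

0.9015

Update rule: p ← p + [c·p·(1−p) − e·p]·Δt with Δt = 0.5.
t = 0.5: p = 0.80200 + (+0.05284) = 0.85484
t = 1: p = 0.85484 + (+0.02658) = 0.88141
t = 1.5: p = 0.88141 + (+0.01198) = 0.89339
t = 2: p = 0.89339 + (+0.00509) = 0.89849
t = 2.5: p = 0.89849 + (+0.00211) = 0.90059
t = 3: p = 0.90059 + (+0.00086) = 0.90146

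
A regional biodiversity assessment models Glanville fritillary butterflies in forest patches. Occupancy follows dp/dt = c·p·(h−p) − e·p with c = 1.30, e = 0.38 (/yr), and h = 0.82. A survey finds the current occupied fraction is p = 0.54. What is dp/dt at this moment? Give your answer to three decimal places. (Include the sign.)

Colonization term: c·p·(h−p) = 1.30×0.54×0.2800 = 0.19656.
Extinction term: e·p = 0.20520.
dp/dt = 0.19656 − 0.20520 = -0.00864.

-0.009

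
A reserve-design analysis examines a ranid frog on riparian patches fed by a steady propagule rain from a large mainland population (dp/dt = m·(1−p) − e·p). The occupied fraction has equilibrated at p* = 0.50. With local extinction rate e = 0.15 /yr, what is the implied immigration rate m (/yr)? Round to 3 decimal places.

0.150

At equilibrium m(1−p*) = e·p*, so m = e·p*/(1−p*).
m = 0.15 × 0.50 / 0.5000 = 0.0750/0.5000 = 0.1500.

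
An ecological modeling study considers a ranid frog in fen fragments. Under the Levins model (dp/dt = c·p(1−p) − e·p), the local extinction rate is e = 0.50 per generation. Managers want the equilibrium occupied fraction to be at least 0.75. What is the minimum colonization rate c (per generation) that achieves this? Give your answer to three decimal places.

2.000

p* = 1 − e/c ≥ 0.75 requires e/c ≤ 0.2500, i.e. c ≥ e/0.2500.
c_min = 0.50/0.2500 = 2.0000.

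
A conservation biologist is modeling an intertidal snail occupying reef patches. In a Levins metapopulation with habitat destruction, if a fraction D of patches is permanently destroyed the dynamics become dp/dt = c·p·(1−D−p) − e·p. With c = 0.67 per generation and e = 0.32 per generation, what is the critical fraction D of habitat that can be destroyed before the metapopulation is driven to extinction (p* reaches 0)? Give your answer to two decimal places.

The nontrivial equilibrium is p* = (1−D) − e/c; extinction occurs when this hits zero.
So D_crit = 1 − e/c = 1 − 0.32/0.67 = 1 − 0.4776 = 0.5224.
Note this equals the original equilibrium occupancy — the Levins extinction-debt result.

0.52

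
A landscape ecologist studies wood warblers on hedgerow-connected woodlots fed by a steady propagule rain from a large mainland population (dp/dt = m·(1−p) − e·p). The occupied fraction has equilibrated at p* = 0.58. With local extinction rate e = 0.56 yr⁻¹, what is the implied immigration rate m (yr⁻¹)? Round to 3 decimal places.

0.773

At equilibrium m(1−p*) = e·p*, so m = e·p*/(1−p*).
m = 0.56 × 0.58 / 0.4200 = 0.3248/0.4200 = 0.7733.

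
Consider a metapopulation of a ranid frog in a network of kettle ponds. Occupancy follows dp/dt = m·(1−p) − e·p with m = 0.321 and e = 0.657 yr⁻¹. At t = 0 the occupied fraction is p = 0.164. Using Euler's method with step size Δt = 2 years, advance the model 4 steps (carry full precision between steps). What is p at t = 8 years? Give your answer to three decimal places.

Update rule: p ← p + [m·(1−p) − e·p]·Δt with Δt = 2.
p: 0.16400 → 0.48522  (Δp = +0.32122)
p: 0.48522 → 0.17813  (Δp = -0.30708)
p: 0.17813 → 0.47170  (Δp = +0.29357)
p: 0.47170 → 0.19105  (Δp = -0.28065)

0.191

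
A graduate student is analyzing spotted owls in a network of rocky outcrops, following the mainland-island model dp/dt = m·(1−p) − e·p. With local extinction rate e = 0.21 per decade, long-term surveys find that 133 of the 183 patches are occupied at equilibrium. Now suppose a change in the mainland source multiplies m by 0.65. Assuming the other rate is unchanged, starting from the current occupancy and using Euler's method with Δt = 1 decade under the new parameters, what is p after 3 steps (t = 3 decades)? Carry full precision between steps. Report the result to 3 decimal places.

Observed p* = 133/183 = 0.72678.
Balance m(1−p*) = e·p* gives m = e·p*/(1−p*) = 0.21×0.72678/0.27322 = 0.55860.
Starting from p₀ = 0.72678; update p ← p + (dp/dt)·Δt with the new parameters.
  1  |  dp/dt·Δt = -0.053418  |  p_1 = 0.673358
  2  |  dp/dt·Δt = -0.022805  |  p_2 = 0.650553
  3  |  dp/dt·Δt = -0.009736  |  p_3 = 0.640818

0.641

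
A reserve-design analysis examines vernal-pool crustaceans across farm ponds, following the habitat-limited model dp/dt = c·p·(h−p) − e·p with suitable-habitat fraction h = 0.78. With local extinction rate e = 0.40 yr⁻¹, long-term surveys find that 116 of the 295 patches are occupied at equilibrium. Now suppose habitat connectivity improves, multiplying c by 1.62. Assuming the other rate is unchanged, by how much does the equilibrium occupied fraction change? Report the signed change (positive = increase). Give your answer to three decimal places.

Observed p* = 116/295 = 0.39322.
Balance c(h−p*) = e gives c = e/(0.78 − 0.39322) = 0.40/0.38678 = 1.03418.
New p* = 0.78 − e/c = 0.78 − 0.40000/1.67537 = 0.54125.
Δp* = 0.54125 − 0.39322 = +0.14803.

0.148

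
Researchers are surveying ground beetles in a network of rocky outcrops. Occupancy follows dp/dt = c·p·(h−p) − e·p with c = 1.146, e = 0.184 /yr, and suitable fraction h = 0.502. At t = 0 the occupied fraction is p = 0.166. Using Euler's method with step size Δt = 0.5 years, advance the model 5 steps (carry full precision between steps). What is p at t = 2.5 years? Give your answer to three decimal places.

Update rule: p ← p + [c·p·(h−p) − e·p]·Δt with Δt = 0.5.
t = 0.5: p = 0.16600 + (+0.01669) = 0.18269
t = 1: p = 0.18269 + (+0.01662) = 0.19931
t = 1.5: p = 0.19931 + (+0.01623) = 0.21554
t = 2: p = 0.21554 + (+0.01555) = 0.23109
t = 2.5: p = 0.23109 + (+0.01461) = 0.24570

0.246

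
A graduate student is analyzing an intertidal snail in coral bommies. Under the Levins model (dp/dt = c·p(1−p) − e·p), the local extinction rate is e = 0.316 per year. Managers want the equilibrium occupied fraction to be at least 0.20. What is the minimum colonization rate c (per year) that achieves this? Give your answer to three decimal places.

0.395

p* = 1 − e/c ≥ 0.20 requires e/c ≤ 0.8000, i.e. c ≥ e/0.8000.
c_min = 0.316/0.8000 = 0.3950.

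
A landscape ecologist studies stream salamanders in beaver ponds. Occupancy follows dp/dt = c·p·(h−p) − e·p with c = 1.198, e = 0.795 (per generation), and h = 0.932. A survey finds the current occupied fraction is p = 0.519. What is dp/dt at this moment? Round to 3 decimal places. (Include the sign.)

Colonization term: c·p·(h−p) = 1.198×0.519×0.4130 = 0.25679.
Extinction term: e·p = 0.41261.
dp/dt = 0.25679 − 0.41261 = -0.15582.

-0.156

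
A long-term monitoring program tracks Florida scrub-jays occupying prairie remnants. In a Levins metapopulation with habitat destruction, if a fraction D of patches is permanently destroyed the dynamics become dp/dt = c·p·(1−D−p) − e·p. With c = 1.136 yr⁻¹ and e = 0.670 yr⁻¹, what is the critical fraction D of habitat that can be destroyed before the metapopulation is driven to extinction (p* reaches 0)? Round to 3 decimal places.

The nontrivial equilibrium is p* = (1−D) − e/c; extinction occurs when this hits zero.
So D_crit = 1 − e/c = 1 − 0.670/1.136 = 1 − 0.5898 = 0.4102.
Note this equals the original equilibrium occupancy — the Levins extinction-debt result.

0.410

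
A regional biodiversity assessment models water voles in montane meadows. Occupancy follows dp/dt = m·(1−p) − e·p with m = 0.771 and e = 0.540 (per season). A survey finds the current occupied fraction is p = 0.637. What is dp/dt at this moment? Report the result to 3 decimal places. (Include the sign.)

-0.064

Colonization term: m·(1−p) = 0.771×0.3630 = 0.27987.
Extinction term: e·p = 0.34398.
dp/dt = 0.27987 − 0.34398 = -0.06411.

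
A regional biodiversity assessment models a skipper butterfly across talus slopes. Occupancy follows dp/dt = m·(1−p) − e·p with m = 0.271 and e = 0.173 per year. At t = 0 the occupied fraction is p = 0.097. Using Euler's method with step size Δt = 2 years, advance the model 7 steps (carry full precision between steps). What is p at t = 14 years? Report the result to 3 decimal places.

Update rule: p ← p + [m·(1−p) − e·p]·Δt with Δt = 2.
step 1: Δp = +0.45586, p = 0.55286
step 2: Δp = +0.05106, p = 0.60392
step 3: Δp = +0.00572, p = 0.60964
step 4: Δp = +0.00064, p = 0.61028
step 5: Δp = +0.00007, p = 0.61035
step 6: Δp = +0.00001, p = 0.61036
step 7: Δp = +0.00000, p = 0.61036

0.610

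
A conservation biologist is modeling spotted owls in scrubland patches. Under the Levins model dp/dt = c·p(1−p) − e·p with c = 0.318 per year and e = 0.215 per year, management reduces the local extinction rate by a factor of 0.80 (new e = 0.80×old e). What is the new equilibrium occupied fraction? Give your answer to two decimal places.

Before: p* = 1 − 0.215/0.318 = 0.3239.
After the change, c = 0.318, e = 0.172, so p* = 1 − 0.172/0.318 = 0.4591.

0.46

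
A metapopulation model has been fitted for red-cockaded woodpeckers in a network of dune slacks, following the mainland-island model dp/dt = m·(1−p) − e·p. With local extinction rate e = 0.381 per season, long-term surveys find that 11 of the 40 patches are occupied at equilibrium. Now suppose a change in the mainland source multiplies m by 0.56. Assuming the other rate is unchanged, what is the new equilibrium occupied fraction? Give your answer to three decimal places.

0.175

Observed p* = 11/40 = 0.27500.
Balance m(1−p*) = e·p* gives m = e·p*/(1−p*) = 0.381×0.27500/0.72500 = 0.14452.
New p* = m/(m+e) = 0.08093/(0.08093+0.38100) = 0.17520.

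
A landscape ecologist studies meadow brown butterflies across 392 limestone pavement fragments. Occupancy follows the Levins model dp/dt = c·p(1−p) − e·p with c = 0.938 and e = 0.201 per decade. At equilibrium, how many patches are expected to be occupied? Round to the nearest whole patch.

p* = 1 − e/c = 1 − 0.201/0.938 = 0.7857.
Expected occupied patches = N × p* = 392 × 0.7857 = 308.00 ≈ 308.

308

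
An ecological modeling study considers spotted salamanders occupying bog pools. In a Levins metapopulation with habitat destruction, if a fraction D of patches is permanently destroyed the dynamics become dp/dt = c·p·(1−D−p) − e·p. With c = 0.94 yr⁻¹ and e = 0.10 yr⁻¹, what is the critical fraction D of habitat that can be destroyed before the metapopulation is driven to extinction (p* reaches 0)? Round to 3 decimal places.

The nontrivial equilibrium is p* = (1−D) − e/c; extinction occurs when this hits zero.
So D_crit = 1 − e/c = 1 − 0.10/0.94 = 1 − 0.1064 = 0.8936.
Note this equals the original equilibrium occupancy — the Levins extinction-debt result.

0.894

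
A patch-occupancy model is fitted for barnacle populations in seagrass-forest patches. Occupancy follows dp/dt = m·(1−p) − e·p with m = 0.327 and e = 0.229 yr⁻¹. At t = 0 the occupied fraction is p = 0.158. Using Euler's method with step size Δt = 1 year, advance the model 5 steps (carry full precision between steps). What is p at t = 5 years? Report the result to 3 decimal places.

0.581

Update rule: p ← p + [m·(1−p) − e·p]·Δt with Δt = 1.
  1  |  dp/dt·Δt = +0.239152  |  p_1 = 0.397152
  2  |  dp/dt·Δt = +0.106183  |  p_2 = 0.503335
  3  |  dp/dt·Δt = +0.047145  |  p_3 = 0.550481
  4  |  dp/dt·Δt = +0.020933  |  p_4 = 0.571414
  5  |  dp/dt·Δt = +0.009294  |  p_5 = 0.580708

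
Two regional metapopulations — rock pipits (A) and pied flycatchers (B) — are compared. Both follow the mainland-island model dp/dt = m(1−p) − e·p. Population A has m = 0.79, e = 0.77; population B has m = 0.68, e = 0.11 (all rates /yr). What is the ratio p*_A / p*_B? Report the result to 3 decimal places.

0.588

A: p*_A = m/(m+e) = 0.79/1.5600 = 0.5064.
B: p*_B = 0.68/0.7900 = 0.8608.
p*_A / p*_B = 0.5064/0.8608 = 0.5883.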